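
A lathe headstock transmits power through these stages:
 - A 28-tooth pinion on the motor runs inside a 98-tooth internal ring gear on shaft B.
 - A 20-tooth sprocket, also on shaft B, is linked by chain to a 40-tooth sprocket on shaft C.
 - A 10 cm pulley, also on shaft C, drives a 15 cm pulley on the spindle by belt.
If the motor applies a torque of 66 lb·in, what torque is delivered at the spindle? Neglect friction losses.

693 lb·in

After the internal gear (98/28): 66 × 3.5 = 231 lb·in
After the chain (40/20): 231 × 2 = 462 lb·in
After the belt (15/10): 462 × 1.5 = 693 lb·in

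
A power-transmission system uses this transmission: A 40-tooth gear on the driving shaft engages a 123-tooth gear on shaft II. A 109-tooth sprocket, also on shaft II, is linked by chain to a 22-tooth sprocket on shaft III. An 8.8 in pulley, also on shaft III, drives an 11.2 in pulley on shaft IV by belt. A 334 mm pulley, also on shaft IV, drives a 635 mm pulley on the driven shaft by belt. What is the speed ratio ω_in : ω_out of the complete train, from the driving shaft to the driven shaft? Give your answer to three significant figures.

Each stage contributes driven/driver: gear mesh 123/40 = 3.075, chain 22/109 = 0.20183, belt 11.2/8.8 = 1.2727, belt 635/334 = 1.9012.
Overall: 3.075 × 0.20183 × 1.2727 × 1.9012 = 1.5018.

1.50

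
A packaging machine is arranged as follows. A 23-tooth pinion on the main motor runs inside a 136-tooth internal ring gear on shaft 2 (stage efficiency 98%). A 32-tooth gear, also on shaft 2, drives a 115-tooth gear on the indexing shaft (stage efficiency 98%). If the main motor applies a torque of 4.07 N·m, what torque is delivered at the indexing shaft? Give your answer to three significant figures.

83.1 N·m

After the internal gear (136/23): 4.07 × 5.913 × 0.98 = 23.585 N·m
After the gear mesh (115/32): 23.585 × 3.5938 × 0.98 = 83.063 N·m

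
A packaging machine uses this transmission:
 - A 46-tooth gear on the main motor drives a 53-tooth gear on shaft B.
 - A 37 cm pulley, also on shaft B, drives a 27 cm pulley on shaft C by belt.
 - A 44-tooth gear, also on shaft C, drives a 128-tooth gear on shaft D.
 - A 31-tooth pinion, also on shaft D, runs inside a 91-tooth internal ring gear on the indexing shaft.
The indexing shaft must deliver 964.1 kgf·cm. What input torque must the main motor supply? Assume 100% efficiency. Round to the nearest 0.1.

Overall ratio R = 1.1522 × 0.72973 × 2.9091 × 2.9355 = 7.1799.
Input torque = output torque / R = 964.1 / 7.1799 = 134.28 kgf·cm.

134.3 kgf·cm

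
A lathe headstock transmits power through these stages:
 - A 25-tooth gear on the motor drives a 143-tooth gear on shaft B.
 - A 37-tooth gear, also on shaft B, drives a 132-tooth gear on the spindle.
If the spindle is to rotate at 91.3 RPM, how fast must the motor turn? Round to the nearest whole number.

Overall ratio R = 5.72 × 3.5676 = 20.406.
Required input speed = output speed × R = 91.3 × 20.406 = 1863.1 RPM.

1863 RPM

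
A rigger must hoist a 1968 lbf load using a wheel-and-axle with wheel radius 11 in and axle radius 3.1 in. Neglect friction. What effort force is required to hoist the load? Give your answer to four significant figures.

Wheel-and-axle MA = R/r = 11/3.1 = 3.5484.
Effort = load / MA = 1968 / 3.5484 = 554.62 lbf.

554.6 lbf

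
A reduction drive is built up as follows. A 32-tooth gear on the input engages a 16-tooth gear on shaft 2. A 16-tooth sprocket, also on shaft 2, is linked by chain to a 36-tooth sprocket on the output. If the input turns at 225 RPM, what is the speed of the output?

gear mesh 16/32 = 0.5 → 225/0.5 = 450 RPM
chain 36/16 = 2.25 → 450/2.25 = 200 RPM

200 RPM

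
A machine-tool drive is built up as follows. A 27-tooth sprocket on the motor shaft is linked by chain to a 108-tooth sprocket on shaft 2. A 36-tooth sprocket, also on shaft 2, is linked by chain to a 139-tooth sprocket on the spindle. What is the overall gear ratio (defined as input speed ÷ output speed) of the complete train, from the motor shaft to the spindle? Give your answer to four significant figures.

15.44

Each stage contributes driven/driver: chain 108/27 = 4, chain 139/36 = 3.8611.
Overall: 4 × 3.8611 = 15.444.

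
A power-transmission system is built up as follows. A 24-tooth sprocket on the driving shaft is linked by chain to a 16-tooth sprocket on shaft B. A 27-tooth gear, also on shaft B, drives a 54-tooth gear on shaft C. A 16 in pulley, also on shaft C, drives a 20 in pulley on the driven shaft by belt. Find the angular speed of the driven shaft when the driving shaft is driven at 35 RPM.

21 RPM

chain 16/24 = 0.66667 → 35/0.66667 = 52.5 RPM
gear mesh 54/27 = 2 → 52.5/2 = 26.25 RPM
belt 20/16 = 1.25 → 26.25/1.25 = 21 RPM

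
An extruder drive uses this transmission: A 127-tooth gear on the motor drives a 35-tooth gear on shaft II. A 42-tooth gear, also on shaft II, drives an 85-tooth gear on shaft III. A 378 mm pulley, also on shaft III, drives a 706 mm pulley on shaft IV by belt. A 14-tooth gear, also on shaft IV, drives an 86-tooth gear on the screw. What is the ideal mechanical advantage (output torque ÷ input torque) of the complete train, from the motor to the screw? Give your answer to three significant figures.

Each stage contributes driven/driver: gear mesh 35/127 = 0.27559, gear mesh 85/42 = 2.0238, belt 706/378 = 1.8677, gear mesh 86/14 = 6.1429.
Overall: 0.27559 × 2.0238 × 1.8677 × 6.1429 = 6.3991.

6.40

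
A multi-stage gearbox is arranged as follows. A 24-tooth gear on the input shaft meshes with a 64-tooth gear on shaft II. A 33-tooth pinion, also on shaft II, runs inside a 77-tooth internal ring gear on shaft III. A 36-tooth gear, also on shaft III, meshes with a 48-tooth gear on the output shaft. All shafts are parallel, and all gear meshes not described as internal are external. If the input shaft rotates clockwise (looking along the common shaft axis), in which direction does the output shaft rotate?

the input shaft → shaft II: external mesh, 1 reversal → CCW.
shaft II → shaft III: internal mesh, same direction → CCW.
shaft III → the output shaft: external mesh, 1 reversal → CW.
2 reversals in total — an even number — so the output shaft turns the same way as the input shaft.

clockwise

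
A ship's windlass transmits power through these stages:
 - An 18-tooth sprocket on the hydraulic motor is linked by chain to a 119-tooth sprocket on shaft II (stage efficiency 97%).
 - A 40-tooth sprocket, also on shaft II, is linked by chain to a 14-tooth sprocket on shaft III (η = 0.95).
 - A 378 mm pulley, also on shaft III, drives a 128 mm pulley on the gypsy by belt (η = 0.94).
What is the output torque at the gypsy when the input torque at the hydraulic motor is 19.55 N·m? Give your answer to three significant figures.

13.3 N·m

chain 119/18 = 6.6111 → τ = 19.55·6.6111·0.97 = 125.37 N·m
chain 14/40 = 0.35 → τ = 125.37·0.35·0.95 = 41.685 N·m
belt 128/378 = 0.33862 → τ = 41.685·0.33862·0.94 = 13.269 N·m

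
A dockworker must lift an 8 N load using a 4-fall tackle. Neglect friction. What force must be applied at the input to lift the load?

Block-and-tackle MA = number of supporting rope parts = 4.
Effort = load / MA = 8 / 4 = 2 N.

2 N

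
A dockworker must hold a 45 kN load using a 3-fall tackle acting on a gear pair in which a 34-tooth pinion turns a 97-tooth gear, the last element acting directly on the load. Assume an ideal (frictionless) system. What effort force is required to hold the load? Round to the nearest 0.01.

5.26 kN

Block-and-tackle MA = number of supporting rope parts = 3.
Gear pair MA = 97/34 = 2.8529.
Combined ideal MA = 3 × 2.8529 = 8.5588.
Effort = load / MA = 45 / 8.5588 = 5.2577 kN.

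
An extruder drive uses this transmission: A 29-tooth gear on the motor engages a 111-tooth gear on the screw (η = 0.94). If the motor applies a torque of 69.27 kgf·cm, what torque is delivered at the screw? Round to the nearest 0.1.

gear mesh 111/29 = 3.8276 → τ = 69.27·3.8276·0.94 = 249.23 kgf·cm

249.2 kgf·cm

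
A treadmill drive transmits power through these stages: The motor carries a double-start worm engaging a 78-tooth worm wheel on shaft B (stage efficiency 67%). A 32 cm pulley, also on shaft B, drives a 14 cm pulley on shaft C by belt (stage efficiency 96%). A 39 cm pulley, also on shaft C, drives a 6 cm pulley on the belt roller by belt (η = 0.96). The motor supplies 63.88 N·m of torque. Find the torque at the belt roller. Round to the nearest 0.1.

worm 78/2 = 39 → τ = 63.88·39·0.67 = 1669.2 N·m
belt 14/32 = 0.4375 → τ = 1669.2·0.4375·0.96 = 701.06 N·m
belt 6/39 = 0.15385 → τ = 701.06·0.15385·0.96 = 103.54 N·m

103.5 N·m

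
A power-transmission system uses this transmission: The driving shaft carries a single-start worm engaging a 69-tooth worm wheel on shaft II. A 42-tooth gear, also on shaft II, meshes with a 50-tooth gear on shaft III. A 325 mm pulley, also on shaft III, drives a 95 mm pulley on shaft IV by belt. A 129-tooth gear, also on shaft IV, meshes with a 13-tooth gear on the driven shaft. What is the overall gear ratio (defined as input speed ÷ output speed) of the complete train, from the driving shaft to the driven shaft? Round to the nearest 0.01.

Each stage contributes driven/driver: worm 69/1 = 69, gear mesh 50/42 = 1.1905, belt 95/325 = 0.29231, gear mesh 13/129 = 0.10078.
Overall: 69 × 1.1905 × 0.29231 × 0.10078 = 2.4197.

2.42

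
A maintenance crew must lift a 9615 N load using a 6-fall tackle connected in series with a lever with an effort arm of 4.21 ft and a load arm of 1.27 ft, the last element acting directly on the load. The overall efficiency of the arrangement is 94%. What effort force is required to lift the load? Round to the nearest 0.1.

Block-and-tackle MA = number of supporting rope parts = 6.
Lever MA = effort arm / load arm = 4.21/1.27 = 3.315.
Combined ideal MA = 6 × 3.315 = 19.89.
Actual MA = 19.89 × 0.94 = 18.696.
Effort = load / actual MA = 9615 / 18.696 = 514.27 N.

514.3 N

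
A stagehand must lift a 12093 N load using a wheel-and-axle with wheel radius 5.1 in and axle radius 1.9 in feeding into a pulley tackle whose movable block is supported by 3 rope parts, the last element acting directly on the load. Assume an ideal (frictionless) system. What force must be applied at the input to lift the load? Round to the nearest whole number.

1502 N

Wheel-and-axle MA = R/r = 5.1/1.9 = 2.6842.
Block-and-tackle MA = number of supporting rope parts = 3.
Combined ideal MA = 2.6842 × 3 = 8.0526.
Effort = load / MA = 12093 / 8.0526 = 1501.7 N.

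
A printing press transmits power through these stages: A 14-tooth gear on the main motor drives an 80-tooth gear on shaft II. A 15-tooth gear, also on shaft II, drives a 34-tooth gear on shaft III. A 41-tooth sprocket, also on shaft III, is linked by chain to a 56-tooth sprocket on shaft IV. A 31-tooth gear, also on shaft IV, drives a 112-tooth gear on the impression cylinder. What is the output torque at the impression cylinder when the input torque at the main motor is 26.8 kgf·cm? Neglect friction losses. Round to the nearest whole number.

1713 kgf·cm

Gear mesh: ratio = 80/14 = 5.7143; torque at shaft II = 26.8 × 5.7143 = 153.14 kgf·cm.
Gear mesh: ratio = 34/15 = 2.2667; torque at shaft III = 153.14 × 2.2667 = 347.12 kgf·cm.
Chain: ratio = 56/41 = 1.3659; torque at shaft IV = 347.12 × 1.3659 = 474.12 kgf·cm.
Gear mesh: ratio = 112/31 = 3.6129; torque at the impression cylinder = 474.12 × 3.6129 = 1713 kgf·cm.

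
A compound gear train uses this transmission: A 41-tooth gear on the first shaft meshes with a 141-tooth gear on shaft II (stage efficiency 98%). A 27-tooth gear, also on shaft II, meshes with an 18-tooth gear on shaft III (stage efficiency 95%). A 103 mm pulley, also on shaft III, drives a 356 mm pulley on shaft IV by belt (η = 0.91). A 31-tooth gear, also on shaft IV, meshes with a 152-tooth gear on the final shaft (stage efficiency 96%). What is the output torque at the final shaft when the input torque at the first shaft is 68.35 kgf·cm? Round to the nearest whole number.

Gear mesh: ratio = 141/41 = 3.439; torque at shaft II = 68.35 × 3.439 × 0.98 = 230.36 kgf·cm.
Gear mesh: ratio = 18/27 = 0.66667; torque at shaft III = 230.36 × 0.66667 × 0.95 = 145.89 kgf·cm.
Belt: ratio = 356/103 = 3.4563; torque at shaft IV = 145.89 × 3.4563 × 0.91 = 458.87 kgf·cm.
Gear mesh: ratio = 152/31 = 4.9032; torque at the final shaft = 458.87 × 4.9032 × 0.96 = 2159.9 kgf·cm.

2160 kgf·cm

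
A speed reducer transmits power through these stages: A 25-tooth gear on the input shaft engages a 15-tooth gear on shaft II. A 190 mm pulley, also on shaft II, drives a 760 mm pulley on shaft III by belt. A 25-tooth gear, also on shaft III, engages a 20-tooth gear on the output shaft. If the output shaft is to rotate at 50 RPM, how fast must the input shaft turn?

96 RPM

Overall ratio R = 0.6 × 4 × 0.8 = 1.92.
Required input speed = output speed × R = 50 × 1.92 = 96 RPM.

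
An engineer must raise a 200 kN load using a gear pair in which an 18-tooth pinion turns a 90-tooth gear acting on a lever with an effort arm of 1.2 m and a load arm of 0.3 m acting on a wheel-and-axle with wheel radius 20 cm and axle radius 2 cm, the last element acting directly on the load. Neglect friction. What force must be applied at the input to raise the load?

Gear pair MA = 90/18 = 5.
Lever MA = effort arm / load arm = 1.2/0.3 = 4.
Wheel-and-axle MA = R/r = 20/2 = 10.
Combined ideal MA = 5 × 4 × 10 = 200.
Effort = load / MA = 200 / 200 = 1 kN.

1 kN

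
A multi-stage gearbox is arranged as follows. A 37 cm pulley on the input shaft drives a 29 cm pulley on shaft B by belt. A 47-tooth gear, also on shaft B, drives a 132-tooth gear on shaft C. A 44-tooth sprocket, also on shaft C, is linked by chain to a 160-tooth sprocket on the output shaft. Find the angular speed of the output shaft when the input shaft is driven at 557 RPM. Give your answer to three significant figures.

the input shaft → shaft B (belt, 29/37): 557 ÷ 0.78378 = 710.66 RPM
shaft B → shaft C (gear mesh, 132/47): 710.66 ÷ 2.8085 = 253.04 RPM
shaft C → the output shaft (chain, 160/44): 253.04 ÷ 3.6364 = 69.585 RPM

69.6 RPM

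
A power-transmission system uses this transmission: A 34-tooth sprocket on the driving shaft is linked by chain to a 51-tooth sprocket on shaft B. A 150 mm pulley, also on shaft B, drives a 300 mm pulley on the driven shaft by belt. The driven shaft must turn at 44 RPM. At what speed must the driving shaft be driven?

132 RPM

Overall ratio R = 1.5 × 2 = 3.
Required input speed = output speed × R = 44 × 3 = 132 RPM.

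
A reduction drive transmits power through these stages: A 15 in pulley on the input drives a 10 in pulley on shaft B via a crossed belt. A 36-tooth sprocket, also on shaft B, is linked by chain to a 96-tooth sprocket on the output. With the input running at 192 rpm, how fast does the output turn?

108 rpm

the input → shaft B (belt, 10/15): 192 ÷ 0.66667 = 288 rpm
shaft B → the output (chain, 96/36): 288 ÷ 2.6667 = 108 rpm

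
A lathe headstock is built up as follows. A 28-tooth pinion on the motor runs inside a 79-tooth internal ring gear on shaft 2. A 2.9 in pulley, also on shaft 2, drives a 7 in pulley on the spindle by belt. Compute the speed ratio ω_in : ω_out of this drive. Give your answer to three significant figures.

6.81

Each stage contributes driven/driver: internal gear 79/28 = 2.8214, belt 7/2.9 = 2.4138.
Overall: 2.8214 × 2.4138 = 6.8103.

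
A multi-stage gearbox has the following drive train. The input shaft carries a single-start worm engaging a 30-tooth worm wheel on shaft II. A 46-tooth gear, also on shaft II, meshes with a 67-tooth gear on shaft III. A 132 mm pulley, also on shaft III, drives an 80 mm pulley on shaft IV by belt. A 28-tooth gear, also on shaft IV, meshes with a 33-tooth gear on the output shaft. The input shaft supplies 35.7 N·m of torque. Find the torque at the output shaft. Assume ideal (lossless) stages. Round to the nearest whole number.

1114 N·m

Worm: ratio = 30/1 = 30; torque at shaft II = 35.7 × 30 = 1071 N·m.
Gear mesh: ratio = 67/46 = 1.4565; torque at shaft III = 1071 × 1.4565 = 1559.9 N·m.
Belt: ratio = 80/132 = 0.60606; torque at shaft IV = 1559.9 × 0.60606 = 945.42 N·m.
Gear mesh: ratio = 33/28 = 1.1786; torque at the output shaft = 945.42 × 1.1786 = 1114.2 N·m.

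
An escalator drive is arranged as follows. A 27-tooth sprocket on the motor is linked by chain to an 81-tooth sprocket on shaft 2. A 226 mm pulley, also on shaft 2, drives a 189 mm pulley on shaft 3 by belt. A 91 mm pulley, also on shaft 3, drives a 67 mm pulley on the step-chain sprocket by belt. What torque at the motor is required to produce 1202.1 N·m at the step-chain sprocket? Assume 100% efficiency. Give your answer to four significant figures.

650.8 N·m

Overall ratio R = 3 × 0.83628 × 0.73626 = 1.8472.
Input torque = output torque / R = 1202.1 / 1.8472 = 650.78 N·m.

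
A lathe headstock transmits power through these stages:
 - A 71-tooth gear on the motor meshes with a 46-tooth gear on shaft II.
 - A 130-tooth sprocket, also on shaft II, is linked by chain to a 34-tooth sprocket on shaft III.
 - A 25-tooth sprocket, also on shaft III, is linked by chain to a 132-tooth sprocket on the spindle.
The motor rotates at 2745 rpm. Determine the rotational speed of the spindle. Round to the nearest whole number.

3068 rpm

Gear mesh: ratio = 46/71 = 0.64789, so shaft II turns at 2745 / 0.64789 = 4236.8 rpm.
Chain: ratio = 34/130 = 0.26154, so shaft III turns at 4236.8 / 0.26154 = 16200 rpm.
Chain: ratio = 132/25 = 5.28, so the spindle turns at 16200 / 5.28 = 3068.1 rpm.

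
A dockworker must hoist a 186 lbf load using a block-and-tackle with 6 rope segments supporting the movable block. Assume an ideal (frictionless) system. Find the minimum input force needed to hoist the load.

31 lbf

Block-and-tackle MA = number of supporting rope parts = 6.
Effort = load / MA = 186 / 6 = 31 lbf.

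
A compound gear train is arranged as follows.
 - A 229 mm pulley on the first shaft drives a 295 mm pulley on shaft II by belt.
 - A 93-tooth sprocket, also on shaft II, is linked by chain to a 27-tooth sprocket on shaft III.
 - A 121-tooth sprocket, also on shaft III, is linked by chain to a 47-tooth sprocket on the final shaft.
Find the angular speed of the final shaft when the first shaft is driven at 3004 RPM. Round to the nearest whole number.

Belt: ratio = 295/229 = 1.2882, so shaft II turns at 3004 / 1.2882 = 2331.9 RPM.
Chain: ratio = 27/93 = 0.29032, so shaft III turns at 2331.9 / 0.29032 = 8032.2 RPM.
Chain: ratio = 47/121 = 0.38843, so the final shaft turns at 8032.2 / 0.38843 = 20679 RPM.

20679 RPM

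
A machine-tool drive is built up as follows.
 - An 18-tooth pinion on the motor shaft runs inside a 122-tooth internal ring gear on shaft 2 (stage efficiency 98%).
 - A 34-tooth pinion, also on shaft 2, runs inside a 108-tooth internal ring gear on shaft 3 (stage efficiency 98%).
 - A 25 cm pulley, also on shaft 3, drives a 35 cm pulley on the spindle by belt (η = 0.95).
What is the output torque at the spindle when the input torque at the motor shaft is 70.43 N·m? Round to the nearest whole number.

1937 N·m

After the internal gear (122/18): 70.43 × 6.7778 × 0.98 = 467.81 N·m
After the internal gear (108/34): 467.81 × 3.1765 × 0.98 = 1456.3 N·m
After the belt (35/25): 1456.3 × 1.4 × 0.95 = 1936.8 N·m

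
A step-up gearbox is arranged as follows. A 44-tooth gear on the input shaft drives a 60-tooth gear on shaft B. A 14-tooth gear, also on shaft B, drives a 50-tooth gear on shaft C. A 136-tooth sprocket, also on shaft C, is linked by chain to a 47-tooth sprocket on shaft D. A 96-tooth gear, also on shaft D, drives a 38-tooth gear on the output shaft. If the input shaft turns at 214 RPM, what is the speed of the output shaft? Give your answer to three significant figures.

321 RPM

the input shaft → shaft B (gear mesh, 60/44): 214 ÷ 1.3636 = 156.93 RPM
shaft B → shaft C (gear mesh, 50/14): 156.93 ÷ 3.5714 = 43.941 RPM
shaft C → shaft D (chain, 47/136): 43.941 ÷ 0.34559 = 127.15 RPM
shaft D → the output shaft (gear mesh, 38/96): 127.15 ÷ 0.39583 = 321.22 RPM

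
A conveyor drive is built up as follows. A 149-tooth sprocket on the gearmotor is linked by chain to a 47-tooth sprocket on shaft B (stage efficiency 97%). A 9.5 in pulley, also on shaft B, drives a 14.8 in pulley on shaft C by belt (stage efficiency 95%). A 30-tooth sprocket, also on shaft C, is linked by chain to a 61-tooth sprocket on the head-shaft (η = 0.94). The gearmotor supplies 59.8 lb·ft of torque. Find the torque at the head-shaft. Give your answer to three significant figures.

chain 47/149 = 0.31544 → τ = 59.8·0.31544·0.97 = 18.297 lb·ft
belt 14.8/9.5 = 1.5579 → τ = 18.297·1.5579·0.95 = 27.08 lb·ft
chain 61/30 = 2.0333 → τ = 27.08·2.0333·0.94 = 51.759 lb·ft

51.8 lb·ft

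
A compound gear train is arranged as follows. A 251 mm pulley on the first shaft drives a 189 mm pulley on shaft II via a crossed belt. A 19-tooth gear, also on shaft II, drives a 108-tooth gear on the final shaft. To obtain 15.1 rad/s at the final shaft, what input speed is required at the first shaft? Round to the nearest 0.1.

64.6 rad/s

Overall ratio R = 0.75299 × 5.6842 = 4.2801.
Required input speed = output speed × R = 15.1 × 4.2801 = 64.63 rad/s.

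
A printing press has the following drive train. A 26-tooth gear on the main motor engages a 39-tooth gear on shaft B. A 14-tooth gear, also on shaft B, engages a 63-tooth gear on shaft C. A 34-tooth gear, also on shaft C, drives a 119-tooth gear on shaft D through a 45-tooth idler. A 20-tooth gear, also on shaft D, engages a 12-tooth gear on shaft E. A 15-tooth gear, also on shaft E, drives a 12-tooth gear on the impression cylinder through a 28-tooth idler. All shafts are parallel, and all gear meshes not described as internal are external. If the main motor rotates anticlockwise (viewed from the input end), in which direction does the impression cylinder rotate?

clockwise

the main motor → shaft B: external mesh, 1 reversal → CW.
shaft B → shaft C: external mesh, 1 reversal → CCW.
shaft C → shaft D: driver → idler → driven is 2 external meshes, 2 reversals → CCW.
shaft D → shaft E: external mesh, 1 reversal → CW.
shaft E → the impression cylinder: driver → idler → driven is 2 external meshes, 2 reversals → CW.
7 reversals in total — an odd number — so the impression cylinder turns opposite to the main motor.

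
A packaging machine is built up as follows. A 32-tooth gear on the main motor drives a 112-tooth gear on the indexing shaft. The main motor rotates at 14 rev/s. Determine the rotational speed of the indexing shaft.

the main motor → the indexing shaft (gear mesh, 112/32): 14 ÷ 3.5 = 4 rev/s

4 rev/s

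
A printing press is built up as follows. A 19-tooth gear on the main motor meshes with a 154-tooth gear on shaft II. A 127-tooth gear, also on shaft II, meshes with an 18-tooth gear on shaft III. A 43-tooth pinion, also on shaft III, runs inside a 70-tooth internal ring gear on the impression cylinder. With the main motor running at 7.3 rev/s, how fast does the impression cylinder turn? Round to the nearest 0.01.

the main motor → shaft II (gear mesh, 154/19): 7.3 ÷ 8.1053 = 0.90065 rev/s
shaft II → shaft III (gear mesh, 18/127): 0.90065 ÷ 0.14173 = 6.3546 rev/s
shaft III → the impression cylinder (internal gear, 70/43): 6.3546 ÷ 1.6279 = 3.9035 rev/s

3.90 rev/s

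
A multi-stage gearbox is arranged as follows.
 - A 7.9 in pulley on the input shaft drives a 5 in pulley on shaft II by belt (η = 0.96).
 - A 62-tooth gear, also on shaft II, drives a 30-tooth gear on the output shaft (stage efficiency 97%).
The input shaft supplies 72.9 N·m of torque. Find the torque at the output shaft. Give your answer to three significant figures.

20.8 N·m

belt 5/7.9 = 0.63291 → τ = 72.9·0.63291·0.96 = 44.294 N·m
gear mesh 30/62 = 0.48387 → τ = 44.294·0.48387·0.97 = 20.789 N·m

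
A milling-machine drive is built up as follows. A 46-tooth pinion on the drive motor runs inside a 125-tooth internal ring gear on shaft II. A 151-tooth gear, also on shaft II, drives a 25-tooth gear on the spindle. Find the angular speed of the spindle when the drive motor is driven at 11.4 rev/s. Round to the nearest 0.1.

25.3 rev/s

Internal gear: ratio = 125/46 = 2.7174, so shaft II turns at 11.4 / 2.7174 = 4.1952 rev/s.
Gear mesh: ratio = 25/151 = 0.16556, so the spindle turns at 4.1952 / 0.16556 = 25.339 rev/s.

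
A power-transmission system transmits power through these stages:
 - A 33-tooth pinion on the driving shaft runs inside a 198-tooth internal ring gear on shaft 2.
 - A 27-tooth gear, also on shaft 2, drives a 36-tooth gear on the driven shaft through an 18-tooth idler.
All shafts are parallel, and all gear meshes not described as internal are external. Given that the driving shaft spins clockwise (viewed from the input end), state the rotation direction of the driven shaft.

clockwise

the driving shaft → shaft 2: internal mesh, same direction → CW.
shaft 2 → the driven shaft: driver → idler → driven is 2 external meshes, 2 reversals → CW.
2 reversals in total — an even number — so the driven shaft turns the same way as the driving shaft.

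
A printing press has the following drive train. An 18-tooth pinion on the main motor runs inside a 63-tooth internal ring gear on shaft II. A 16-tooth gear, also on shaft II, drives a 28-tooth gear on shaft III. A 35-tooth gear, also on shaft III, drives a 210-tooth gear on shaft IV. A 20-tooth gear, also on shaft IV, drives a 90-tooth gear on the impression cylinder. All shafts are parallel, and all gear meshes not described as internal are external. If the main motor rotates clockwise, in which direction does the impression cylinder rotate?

the main motor → shaft II: internal mesh, same direction → CW.
shaft II → shaft III: external mesh, 1 reversal → CCW.
shaft III → shaft IV: external mesh, 1 reversal → CW.
shaft IV → the impression cylinder: external mesh, 1 reversal → CCW.
3 reversals in total — an odd number — so the impression cylinder turns opposite to the main motor.

anticlockwise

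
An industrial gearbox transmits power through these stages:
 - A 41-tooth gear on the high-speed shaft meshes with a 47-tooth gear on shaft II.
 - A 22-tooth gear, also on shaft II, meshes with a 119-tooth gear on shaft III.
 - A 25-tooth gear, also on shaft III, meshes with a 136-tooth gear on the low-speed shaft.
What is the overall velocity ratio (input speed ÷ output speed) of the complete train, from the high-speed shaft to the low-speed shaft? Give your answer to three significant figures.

33.7

Each stage contributes driven/driver: gear mesh 47/41 = 1.1463, gear mesh 119/22 = 5.4091, gear mesh 136/25 = 5.44.
Overall: 1.1463 × 5.4091 × 5.44 = 33.732.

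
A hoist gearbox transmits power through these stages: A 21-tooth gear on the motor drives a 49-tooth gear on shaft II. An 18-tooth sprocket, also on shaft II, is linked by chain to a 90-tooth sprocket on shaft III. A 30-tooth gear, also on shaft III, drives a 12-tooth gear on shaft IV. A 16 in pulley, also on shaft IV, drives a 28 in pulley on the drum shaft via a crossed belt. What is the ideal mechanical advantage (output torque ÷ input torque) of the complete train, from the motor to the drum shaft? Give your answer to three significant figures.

8.17

Each stage contributes driven/driver: gear mesh 49/21 = 2.3333, chain 90/18 = 5, gear mesh 12/30 = 0.4, belt 28/16 = 1.75.
Overall: 2.3333 × 5 × 0.4 × 1.75 = 8.1667.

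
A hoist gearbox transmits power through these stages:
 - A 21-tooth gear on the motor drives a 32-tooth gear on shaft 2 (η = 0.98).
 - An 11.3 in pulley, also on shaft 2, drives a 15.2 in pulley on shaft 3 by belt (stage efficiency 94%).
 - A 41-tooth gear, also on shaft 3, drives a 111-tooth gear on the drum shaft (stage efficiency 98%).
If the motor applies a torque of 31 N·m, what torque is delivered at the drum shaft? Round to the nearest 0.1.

After the gear mesh (32/21): 31 × 1.5238 × 0.98 = 46.293 N·m
After the belt (15.2/11.3): 46.293 × 1.3451 × 0.94 = 58.534 N·m
After the gear mesh (111/41): 58.534 × 2.7073 × 0.98 = 155.3 N·m

155.3 N·m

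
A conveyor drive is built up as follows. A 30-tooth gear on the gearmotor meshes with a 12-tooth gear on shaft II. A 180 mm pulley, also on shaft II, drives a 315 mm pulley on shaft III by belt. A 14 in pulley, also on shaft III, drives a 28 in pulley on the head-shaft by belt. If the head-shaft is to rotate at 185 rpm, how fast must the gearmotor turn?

259 rpm

Overall ratio R = 0.4 × 1.75 × 2 = 1.4.
Required input speed = output speed × R = 185 × 1.4 = 259 rpm.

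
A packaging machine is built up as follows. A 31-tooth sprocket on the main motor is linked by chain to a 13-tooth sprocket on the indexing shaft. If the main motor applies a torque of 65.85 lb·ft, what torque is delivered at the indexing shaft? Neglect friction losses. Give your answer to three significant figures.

After the chain (13/31): 65.85 × 0.41935 = 27.615 lb·ft

27.6 lb·ft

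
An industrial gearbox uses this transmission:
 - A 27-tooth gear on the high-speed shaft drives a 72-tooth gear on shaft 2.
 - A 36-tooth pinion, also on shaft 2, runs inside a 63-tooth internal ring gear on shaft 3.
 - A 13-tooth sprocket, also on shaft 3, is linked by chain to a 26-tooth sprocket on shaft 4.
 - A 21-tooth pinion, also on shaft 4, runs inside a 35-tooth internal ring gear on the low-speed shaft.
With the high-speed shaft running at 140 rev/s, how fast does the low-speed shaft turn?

Gear mesh: ratio = 72/27 = 2.6667, so shaft 2 turns at 140 / 2.6667 = 52.5 rev/s.
Internal gear: ratio = 63/36 = 1.75, so shaft 3 turns at 52.5 / 1.75 = 30 rev/s.
Chain: ratio = 26/13 = 2, so shaft 4 turns at 30 / 2 = 15 rev/s.
Internal gear: ratio = 35/21 = 1.6667, so the low-speed shaft turns at 15 / 1.6667 = 9 rev/s.

9 rev/s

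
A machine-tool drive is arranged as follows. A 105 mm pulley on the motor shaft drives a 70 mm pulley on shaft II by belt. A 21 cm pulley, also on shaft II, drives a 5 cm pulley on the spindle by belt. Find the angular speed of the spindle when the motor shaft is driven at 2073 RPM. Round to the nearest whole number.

13060 RPM

belt 70/105 = 0.66667 → 2073/0.66667 = 3109.5 RPM
belt 5/21 = 0.2381 → 3109.5/0.2381 = 13060 RPM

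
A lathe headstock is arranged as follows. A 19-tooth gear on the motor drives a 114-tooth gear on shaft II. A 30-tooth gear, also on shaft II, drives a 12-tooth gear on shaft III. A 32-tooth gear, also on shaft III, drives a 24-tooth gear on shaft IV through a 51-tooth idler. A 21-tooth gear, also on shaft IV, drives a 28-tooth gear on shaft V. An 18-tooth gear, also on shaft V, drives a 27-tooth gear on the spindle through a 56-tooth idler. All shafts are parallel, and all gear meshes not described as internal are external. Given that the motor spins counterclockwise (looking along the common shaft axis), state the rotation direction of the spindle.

the motor → shaft II: external mesh, 1 reversal → CW.
shaft II → shaft III: external mesh, 1 reversal → CCW.
shaft III → shaft IV: driver → idler → driven is 2 external meshes, 2 reversals → CCW.
shaft IV → shaft V: external mesh, 1 reversal → CW.
shaft V → the spindle: driver → idler → driven is 2 external meshes, 2 reversals → CW.
7 reversals in total — an odd number — so the spindle turns opposite to the motor.

clockwise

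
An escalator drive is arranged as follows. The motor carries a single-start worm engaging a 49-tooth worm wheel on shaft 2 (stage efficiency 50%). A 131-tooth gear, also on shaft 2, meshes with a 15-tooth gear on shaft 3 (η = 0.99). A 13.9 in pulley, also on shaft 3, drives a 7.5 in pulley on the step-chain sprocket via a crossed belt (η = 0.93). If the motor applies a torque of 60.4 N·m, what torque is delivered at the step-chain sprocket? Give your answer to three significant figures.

84.2 N·m

Worm: ratio = 49/1 = 49; torque at shaft 2 = 60.4 × 49 × 0.50 = 1479.8 N·m.
Gear mesh: ratio = 15/131 = 0.1145; torque at shaft 3 = 1479.8 × 0.1145 × 0.99 = 167.75 N·m.
Belt: ratio = 7.5/13.9 = 0.53957; torque at the step-chain sprocket = 167.75 × 0.53957 × 0.93 = 84.176 N·m.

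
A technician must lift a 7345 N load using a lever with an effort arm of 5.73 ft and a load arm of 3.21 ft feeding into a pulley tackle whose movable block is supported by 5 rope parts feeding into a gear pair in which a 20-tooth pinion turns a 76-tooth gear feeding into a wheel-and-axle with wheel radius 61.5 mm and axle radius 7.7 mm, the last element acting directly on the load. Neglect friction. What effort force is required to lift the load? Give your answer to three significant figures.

Lever MA = effort arm / load arm = 5.73/3.21 = 1.785.
Block-and-tackle MA = number of supporting rope parts = 5.
Gear pair MA = 76/20 = 3.8.
Wheel-and-axle MA = R/r = 61.5/7.7 = 7.987.
Combined ideal MA = 1.785 × 5 × 3.8 × 7.987 = 270.89.
Effort = load / MA = 7345 / 270.89 = 27.115 N.

27.1 N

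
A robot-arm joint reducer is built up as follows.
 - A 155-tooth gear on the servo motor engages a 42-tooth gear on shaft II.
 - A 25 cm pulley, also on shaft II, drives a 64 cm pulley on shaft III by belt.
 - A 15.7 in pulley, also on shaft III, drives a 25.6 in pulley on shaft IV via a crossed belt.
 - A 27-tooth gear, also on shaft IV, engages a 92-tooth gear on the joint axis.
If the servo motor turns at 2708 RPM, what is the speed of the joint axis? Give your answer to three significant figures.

703 RPM

gear mesh 42/155 = 0.27097 → 2708/0.27097 = 9993.8 RPM
belt 64/25 = 2.56 → 9993.8/2.56 = 3903.8 RPM
belt 25.6/15.7 = 1.6306 → 3903.8/1.6306 = 2394.1 RPM
gear mesh 92/27 = 3.4074 → 2394.1/3.4074 = 702.63 RPM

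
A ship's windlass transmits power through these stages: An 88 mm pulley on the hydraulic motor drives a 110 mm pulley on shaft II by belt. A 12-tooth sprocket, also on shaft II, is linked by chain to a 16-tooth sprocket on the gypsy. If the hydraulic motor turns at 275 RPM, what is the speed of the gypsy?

165 RPM

belt 110/88 = 1.25 → 275/1.25 = 220 RPM
chain 16/12 = 1.3333 → 220/1.3333 = 165 RPM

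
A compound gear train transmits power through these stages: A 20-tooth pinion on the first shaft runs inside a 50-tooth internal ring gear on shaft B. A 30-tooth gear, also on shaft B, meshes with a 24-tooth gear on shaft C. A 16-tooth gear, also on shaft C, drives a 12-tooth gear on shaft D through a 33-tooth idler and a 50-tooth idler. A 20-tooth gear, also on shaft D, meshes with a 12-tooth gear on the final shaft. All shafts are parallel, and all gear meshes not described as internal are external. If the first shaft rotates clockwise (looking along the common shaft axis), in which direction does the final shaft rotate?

the first shaft → shaft B: internal mesh, same direction → CW.
shaft B → shaft C: external mesh, 1 reversal → CCW.
shaft C → shaft D: driver → idler → idler → driven is 3 external meshes, 3 reversals → CW.
shaft D → the final shaft: external mesh, 1 reversal → CCW.
5 reversals in total — an odd number — so the final shaft turns opposite to the first shaft.

counterclockwise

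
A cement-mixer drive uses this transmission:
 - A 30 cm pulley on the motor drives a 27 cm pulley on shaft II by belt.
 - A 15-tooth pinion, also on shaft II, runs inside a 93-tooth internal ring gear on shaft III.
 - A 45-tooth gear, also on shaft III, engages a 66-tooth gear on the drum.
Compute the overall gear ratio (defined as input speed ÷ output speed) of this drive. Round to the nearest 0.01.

8.18

Each stage contributes driven/driver: belt 27/30 = 0.9, internal gear 93/15 = 6.2, gear mesh 66/45 = 1.4667.
Overall: 0.9 × 6.2 × 1.4667 = 8.184.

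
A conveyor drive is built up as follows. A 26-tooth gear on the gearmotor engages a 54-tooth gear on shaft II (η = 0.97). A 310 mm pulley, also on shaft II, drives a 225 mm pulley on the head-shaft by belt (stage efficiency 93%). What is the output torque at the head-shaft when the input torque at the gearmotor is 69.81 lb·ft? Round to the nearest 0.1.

94.9 lb·ft

Gear mesh: ratio = 54/26 = 2.0769; torque at shaft II = 69.81 × 2.0769 × 0.97 = 140.64 lb·ft.
Belt: ratio = 225/310 = 0.72581; torque at the head-shaft = 140.64 × 0.72581 × 0.93 = 94.932 lb·ft.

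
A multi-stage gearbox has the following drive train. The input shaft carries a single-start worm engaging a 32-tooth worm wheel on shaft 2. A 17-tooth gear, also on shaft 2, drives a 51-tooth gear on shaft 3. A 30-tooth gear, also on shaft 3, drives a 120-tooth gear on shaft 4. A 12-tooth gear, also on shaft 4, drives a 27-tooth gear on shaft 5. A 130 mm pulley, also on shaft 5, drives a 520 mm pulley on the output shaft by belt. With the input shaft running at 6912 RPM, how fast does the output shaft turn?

2 RPM

the input shaft → shaft 2 (worm, 32/1): 6912 ÷ 32 = 216 RPM
shaft 2 → shaft 3 (gear mesh, 51/17): 216 ÷ 3 = 72 RPM
shaft 3 → shaft 4 (gear mesh, 120/30): 72 ÷ 4 = 18 RPM
shaft 4 → shaft 5 (gear mesh, 27/12): 18 ÷ 2.25 = 8 RPM
shaft 5 → the output shaft (belt, 520/130): 8 ÷ 4 = 2 RPM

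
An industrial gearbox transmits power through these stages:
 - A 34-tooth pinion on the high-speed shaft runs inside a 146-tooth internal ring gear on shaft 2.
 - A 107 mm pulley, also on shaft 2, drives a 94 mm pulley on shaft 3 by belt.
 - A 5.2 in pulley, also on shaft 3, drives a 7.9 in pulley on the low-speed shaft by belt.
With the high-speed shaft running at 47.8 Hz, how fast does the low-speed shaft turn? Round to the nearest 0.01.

Internal gear: ratio = 146/34 = 4.2941, so shaft 2 turns at 47.8 / 4.2941 = 11.132 Hz.
Belt: ratio = 94/107 = 0.8785, so shaft 3 turns at 11.132 / 0.8785 = 12.671 Hz.
Belt: ratio = 7.9/5.2 = 1.5192, so the low-speed shaft turns at 12.671 / 1.5192 = 8.3404 Hz.

8.34 Hz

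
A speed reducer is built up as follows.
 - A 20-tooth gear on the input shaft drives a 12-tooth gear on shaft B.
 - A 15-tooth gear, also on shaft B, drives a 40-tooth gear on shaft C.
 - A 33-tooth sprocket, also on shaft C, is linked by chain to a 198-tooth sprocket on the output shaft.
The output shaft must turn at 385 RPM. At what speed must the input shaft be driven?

Overall ratio R = 0.6 × 2.6667 × 6 = 9.6.
Required input speed = output speed × R = 385 × 9.6 = 3696 RPM.

3696 RPM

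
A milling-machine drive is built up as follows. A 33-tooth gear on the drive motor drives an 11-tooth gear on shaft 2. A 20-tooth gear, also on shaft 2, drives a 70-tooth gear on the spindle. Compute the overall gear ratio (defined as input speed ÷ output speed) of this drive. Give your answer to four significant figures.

Each stage contributes driven/driver: gear mesh 11/33 = 0.33333, gear mesh 70/20 = 3.5.
Overall: 0.33333 × 3.5 = 1.1667.

1.167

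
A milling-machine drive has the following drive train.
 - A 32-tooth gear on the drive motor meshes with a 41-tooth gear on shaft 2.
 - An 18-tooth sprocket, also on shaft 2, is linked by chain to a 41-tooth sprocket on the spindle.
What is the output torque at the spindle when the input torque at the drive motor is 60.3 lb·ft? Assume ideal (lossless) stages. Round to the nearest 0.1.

176.0 lb·ft

After the gear mesh (41/32): 60.3 × 1.2812 = 77.259 lb·ft
After the chain (41/18): 77.259 × 2.2778 = 175.98 lb·ft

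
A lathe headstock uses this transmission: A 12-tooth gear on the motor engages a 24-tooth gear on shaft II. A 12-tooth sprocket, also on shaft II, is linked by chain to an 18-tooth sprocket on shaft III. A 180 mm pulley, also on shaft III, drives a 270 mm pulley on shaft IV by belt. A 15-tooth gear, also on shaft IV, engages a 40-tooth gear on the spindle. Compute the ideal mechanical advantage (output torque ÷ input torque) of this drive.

Each stage contributes driven/driver: gear mesh 24/12 = 2, chain 18/12 = 1.5, belt 270/180 = 1.5, gear mesh 40/15 = 2.6667.
Overall: 2 × 1.5 × 1.5 × 2.6667 = 12.

12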